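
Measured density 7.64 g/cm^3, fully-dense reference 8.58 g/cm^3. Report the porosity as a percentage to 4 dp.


Porosity = (1-7.64/8.58)*100 = 10.9557 %


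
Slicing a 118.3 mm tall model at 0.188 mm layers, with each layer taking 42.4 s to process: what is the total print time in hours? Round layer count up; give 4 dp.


Layers = ceil(118.3/0.188) = 630
t = 630 * 42.4 / 3600 = 7.42 hrs


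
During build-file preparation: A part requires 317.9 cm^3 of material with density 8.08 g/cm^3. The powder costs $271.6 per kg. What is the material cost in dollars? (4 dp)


Mass = 317.9*8.08/1000 = 2.568632 kg
Cost = 2.568632 * 271.6 = 697.6405 $


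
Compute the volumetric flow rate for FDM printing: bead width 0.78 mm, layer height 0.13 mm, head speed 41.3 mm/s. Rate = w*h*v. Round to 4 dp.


Rate = 0.78 * 0.13 * 41.3 = 4.1878 mm^3/s


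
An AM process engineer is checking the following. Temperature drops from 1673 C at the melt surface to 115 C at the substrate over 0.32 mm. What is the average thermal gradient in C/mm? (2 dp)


G = (1673-115)/0.32 = 4868.75 C/mm


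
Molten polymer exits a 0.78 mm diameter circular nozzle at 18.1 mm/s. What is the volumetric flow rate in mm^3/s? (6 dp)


A = pi*(0.78/2)^2 = 0.47783624 mm^2
Q = 0.47783624 * 18.1 = 8.648836 mm^3/s


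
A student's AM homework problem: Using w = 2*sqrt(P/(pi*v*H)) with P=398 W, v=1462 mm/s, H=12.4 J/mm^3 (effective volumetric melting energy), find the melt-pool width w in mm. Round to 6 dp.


w = 2*sqrt(398/(pi*1462*12.4)) = 0.167191 mm


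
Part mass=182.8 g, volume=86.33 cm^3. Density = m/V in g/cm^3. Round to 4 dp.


rho = 182.8 / 86.33 = 2.1175 g/cm^3


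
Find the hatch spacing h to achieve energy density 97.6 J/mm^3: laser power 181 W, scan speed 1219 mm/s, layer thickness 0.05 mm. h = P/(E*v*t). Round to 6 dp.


h = 181 / (97.6*1219*0.05) = 0.030427 mm


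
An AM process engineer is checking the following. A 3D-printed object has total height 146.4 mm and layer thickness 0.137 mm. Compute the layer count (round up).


Layers = ceil(146.4/0.137) = 1069


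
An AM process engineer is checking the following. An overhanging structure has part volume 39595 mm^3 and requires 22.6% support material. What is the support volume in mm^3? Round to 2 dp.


V_support = 39595 * 0.226 = 8948.47 mm^3


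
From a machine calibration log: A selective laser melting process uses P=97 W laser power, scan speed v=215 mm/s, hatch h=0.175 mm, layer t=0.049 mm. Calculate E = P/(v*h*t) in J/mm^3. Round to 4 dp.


E = 97 / (215*0.175*0.049) = 52.6137 J/mm^3


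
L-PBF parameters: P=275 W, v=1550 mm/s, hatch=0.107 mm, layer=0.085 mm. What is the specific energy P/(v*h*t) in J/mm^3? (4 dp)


Build rate = 1550 * 0.107 * 0.085 = 14.09725 mm^3/s
SE = 275 / 14.09725 = 19.5074 J/mm^3


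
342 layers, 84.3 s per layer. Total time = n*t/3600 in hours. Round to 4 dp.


t = 342 * 84.3 / 3600 = 8.0085 hrs


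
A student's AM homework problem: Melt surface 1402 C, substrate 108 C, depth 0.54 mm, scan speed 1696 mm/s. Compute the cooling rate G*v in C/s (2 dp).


G = (1402-108)/0.54 = 2396.2962963 C/mm
CR = 2396.2962963 * 1696 = 4064118.52 C/s


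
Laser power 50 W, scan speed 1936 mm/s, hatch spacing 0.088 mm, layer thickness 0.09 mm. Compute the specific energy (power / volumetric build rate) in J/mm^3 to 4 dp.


Build rate = 1936 * 0.088 * 0.09 = 15.33312 mm^3/s
SE = 50 / 15.33312 = 3.2609 J/mm^3


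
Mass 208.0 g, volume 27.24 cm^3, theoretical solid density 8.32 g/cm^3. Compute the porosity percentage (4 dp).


rho_part = 208.0 / 27.24 = 7.63582966 g/cm^3
Porosity = (1 - 7.63582966/8.32)*100 = 8.2232 %


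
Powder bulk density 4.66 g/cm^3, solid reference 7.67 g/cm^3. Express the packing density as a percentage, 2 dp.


Packing = (4.66/7.67)*100 = 60.76 %


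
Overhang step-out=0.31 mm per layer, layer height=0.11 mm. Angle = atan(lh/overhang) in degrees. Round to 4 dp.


angle = atan(0.11/0.31) = 19.5367 degrees


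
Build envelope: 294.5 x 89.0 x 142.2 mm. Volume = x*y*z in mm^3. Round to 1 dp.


V = 294.5 * 89.0 * 142.2 = 3727133.1 mm^3


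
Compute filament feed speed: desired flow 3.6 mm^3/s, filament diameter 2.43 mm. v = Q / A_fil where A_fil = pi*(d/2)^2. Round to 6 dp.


A = pi*(2.43/2)^2 = 4.637698
v = 3.6 / 4.637698 = 0.776247 mm/s


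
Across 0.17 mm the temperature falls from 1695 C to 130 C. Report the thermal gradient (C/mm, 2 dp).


G = (1695-130)/0.17 = 9205.88 C/mm


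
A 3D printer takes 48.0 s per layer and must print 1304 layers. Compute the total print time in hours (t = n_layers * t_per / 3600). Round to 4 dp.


t = 1304 * 48.0 / 3600 = 17.3867 hrs


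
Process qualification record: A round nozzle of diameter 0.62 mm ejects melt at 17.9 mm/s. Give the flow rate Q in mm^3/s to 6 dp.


A = pi*(0.62/2)^2 = 0.30190705 mm^2
Q = 0.30190705 * 17.9 = 5.404136 mm^3/s


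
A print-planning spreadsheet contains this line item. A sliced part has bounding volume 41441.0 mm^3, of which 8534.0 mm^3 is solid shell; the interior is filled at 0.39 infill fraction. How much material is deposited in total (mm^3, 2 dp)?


V_infill = (41441.0 - 8534.0) * 0.39 = 12833.73
V_total = 8534.0 + 12833.73 = 21367.73 mm^3


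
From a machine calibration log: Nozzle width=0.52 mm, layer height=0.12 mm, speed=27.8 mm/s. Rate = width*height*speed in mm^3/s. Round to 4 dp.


Rate = 0.52 * 0.12 * 27.8 = 1.7347 mm^3/s


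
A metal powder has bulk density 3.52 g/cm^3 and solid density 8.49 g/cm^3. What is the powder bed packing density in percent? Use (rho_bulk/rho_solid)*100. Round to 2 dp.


Packing = (3.52/8.49)*100 = 41.46 %


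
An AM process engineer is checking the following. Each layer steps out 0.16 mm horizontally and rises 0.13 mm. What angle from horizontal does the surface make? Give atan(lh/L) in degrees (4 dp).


angle = atan(0.13/0.16) = 39.0939 degrees


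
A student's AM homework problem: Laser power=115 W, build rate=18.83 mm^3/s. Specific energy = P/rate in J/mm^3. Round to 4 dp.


SE = 115 / 18.83 = 6.1073 J/mm^3


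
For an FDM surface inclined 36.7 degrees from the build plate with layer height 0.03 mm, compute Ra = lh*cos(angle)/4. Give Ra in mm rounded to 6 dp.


Ra = 0.03 * cos(36.7) / 4 = 0.006013 mm


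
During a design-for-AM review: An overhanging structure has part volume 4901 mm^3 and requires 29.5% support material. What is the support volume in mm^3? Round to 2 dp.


V_support = 4901 * 0.295 = 1445.8 mm^3


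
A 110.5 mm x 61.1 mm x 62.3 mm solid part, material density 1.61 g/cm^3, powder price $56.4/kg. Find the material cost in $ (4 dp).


V = 110.5 * 61.1 * 62.3 = 420621.565 mm^3 = 420.621565 cm^3
Mass = 420.621565 * 1.61 / 1000 = 0.67720072 kg
Cost = 0.67720072 * 56.4 = 38.1941 $


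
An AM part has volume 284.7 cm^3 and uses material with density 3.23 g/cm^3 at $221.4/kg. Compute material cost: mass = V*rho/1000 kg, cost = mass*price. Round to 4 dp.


Mass = 284.7*3.23/1000 = 0.919581 kg
Cost = 0.919581 * 221.4 = 203.5952 $


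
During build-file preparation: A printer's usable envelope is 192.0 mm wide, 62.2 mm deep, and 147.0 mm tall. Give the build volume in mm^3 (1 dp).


V = 192.0 * 62.2 * 147.0 = 1755532.8 mm^3


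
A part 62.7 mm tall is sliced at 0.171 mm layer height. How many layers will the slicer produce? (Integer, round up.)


Layers = ceil(62.7/0.171) = 367


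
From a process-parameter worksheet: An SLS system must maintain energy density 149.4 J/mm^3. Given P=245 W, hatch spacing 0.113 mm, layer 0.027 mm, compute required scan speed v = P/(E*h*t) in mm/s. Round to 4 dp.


v = 245 / (149.4*0.113*0.027) = 537.4936 mm/s


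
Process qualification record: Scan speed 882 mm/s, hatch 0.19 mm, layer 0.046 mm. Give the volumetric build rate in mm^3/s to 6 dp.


Rate = 882 * 0.19 * 0.046 = 7.70868 mm^3/s


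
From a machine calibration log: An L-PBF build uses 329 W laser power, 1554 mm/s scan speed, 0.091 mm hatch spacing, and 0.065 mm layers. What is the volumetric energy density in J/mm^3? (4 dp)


E = 329 / (1554*0.091*0.065) = 35.7923 J/mm^3


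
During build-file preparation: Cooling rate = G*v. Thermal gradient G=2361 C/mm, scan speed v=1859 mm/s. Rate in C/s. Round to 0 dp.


CR = 2361 * 1859 = 4389099 C/s


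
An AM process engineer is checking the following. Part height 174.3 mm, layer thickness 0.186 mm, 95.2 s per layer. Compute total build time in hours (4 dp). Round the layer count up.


Layers = ceil(174.3/0.186) = 938
t = 938 * 95.2 / 3600 = 24.8049 hrs


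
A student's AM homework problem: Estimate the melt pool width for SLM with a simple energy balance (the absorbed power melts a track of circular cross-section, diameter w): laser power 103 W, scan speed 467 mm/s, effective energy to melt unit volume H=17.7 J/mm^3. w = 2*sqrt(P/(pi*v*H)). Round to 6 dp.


w = 2*sqrt(103/(pi*467*17.7)) = 0.125959 mm


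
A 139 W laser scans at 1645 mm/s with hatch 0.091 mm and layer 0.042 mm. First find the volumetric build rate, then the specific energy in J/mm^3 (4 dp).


Build rate = 1645 * 0.091 * 0.042 = 6.28719 mm^3/s
SE = 139 / 6.28719 = 22.1084 J/mm^3


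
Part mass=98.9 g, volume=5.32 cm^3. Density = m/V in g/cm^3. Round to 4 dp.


rho = 98.9 / 5.32 = 18.5902 g/cm^3


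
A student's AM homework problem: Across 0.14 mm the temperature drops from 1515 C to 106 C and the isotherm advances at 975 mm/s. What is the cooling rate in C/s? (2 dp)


G = (1515-106)/0.14 = 10064.28571429 C/mm
CR = 10064.28571429 * 975 = 9812678.57 C/s


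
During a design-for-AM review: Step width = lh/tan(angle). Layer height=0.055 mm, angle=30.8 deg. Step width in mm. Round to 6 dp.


step = 0.055 / tan(30.8) = 0.092263 mm


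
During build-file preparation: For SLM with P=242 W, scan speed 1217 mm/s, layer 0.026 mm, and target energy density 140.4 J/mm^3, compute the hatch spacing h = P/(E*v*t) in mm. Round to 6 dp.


h = 242 / (140.4*1217*0.026) = 0.054473 mm


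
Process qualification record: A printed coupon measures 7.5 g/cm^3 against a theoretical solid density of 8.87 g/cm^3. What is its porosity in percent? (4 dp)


Porosity = (1-7.5/8.87)*100 = 15.4453 %


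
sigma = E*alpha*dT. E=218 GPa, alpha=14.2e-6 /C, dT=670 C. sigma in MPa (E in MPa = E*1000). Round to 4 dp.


sigma = 218*1000 * 14.2e-6 * 670 = 2074.052 MPa


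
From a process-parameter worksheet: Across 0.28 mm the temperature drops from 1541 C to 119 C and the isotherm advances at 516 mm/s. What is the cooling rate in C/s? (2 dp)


G = (1541-119)/0.28 = 5078.57142857 C/mm
CR = 5078.57142857 * 516 = 2620542.86 C/s


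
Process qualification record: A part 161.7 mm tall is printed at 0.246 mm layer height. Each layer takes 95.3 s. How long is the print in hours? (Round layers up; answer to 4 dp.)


Layers = ceil(161.7/0.246) = 658
t = 658 * 95.3 / 3600 = 17.4187 hrs


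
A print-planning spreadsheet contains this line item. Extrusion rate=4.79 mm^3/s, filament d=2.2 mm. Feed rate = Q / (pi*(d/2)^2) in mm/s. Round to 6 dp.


A = pi*(2.2/2)^2 = 3.801327
v = 4.79 / 3.801327 = 1.260086 mm/s


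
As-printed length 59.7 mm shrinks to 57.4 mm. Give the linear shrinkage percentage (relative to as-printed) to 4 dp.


Shrinkage = ((59.7-57.4)/59.7)*100 = 3.8526 %


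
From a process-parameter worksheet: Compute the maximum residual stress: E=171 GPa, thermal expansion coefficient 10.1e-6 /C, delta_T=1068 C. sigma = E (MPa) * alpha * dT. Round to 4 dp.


sigma = 171*1000 * 10.1e-6 * 1068 = 1844.5428 MPa


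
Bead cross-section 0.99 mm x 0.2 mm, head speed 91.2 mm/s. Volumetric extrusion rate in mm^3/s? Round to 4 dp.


Rate = 0.99 * 0.2 * 91.2 = 18.0576 mm^3/s


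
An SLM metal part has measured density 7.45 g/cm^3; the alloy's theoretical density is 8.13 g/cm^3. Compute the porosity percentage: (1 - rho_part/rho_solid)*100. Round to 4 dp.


Porosity = (1-7.45/8.13)*100 = 8.3641 %


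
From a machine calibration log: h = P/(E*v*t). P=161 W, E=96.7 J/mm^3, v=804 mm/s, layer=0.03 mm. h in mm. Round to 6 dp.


h = 161 / (96.7*804*0.03) = 0.069027 mm


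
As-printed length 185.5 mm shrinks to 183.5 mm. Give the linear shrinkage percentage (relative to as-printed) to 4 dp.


Shrinkage = ((185.5-183.5)/185.5)*100 = 1.0782 %


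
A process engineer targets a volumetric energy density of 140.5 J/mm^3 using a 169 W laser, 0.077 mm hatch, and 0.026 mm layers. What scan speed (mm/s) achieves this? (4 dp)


v = 169 / (140.5*0.077*0.026) = 600.8227 mm/s


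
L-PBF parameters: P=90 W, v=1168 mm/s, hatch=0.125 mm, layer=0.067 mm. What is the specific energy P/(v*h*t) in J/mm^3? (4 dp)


Build rate = 1168 * 0.125 * 0.067 = 9.782 mm^3/s
SE = 90 / 9.782 = 9.2006 J/mm^3


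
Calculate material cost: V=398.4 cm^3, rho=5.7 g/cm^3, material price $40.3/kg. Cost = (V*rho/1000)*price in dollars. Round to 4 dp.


Mass = 398.4*5.7/1000 = 2.27088 kg
Cost = 2.27088 * 40.3 = 91.5165 $


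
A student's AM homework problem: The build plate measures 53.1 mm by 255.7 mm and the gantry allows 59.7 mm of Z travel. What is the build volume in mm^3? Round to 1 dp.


V = 53.1 * 255.7 * 59.7 = 810586.9 mm^3


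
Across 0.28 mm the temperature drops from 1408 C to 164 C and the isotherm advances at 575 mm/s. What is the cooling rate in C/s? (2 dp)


G = (1408-164)/0.28 = 4442.85714286 C/mm
CR = 4442.85714286 * 575 = 2554642.86 C/s


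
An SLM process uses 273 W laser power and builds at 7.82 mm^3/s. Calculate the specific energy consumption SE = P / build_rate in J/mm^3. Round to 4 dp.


SE = 273 / 7.82 = 34.9105 J/mm^3


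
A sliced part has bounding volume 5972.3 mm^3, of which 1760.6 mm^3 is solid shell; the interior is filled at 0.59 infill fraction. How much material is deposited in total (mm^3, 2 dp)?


V_infill = (5972.3 - 1760.6) * 0.59 = 2484.9
V_total = 1760.6 + 2484.9 = 4245.5 mm^3


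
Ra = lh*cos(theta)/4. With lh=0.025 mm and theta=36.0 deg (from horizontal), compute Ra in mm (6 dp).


Ra = 0.025 * cos(36.0) / 4 = 0.005056 mm


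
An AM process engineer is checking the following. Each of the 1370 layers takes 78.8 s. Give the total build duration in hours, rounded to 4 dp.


t = 1370 * 78.8 / 3600 = 29.9878 hrs


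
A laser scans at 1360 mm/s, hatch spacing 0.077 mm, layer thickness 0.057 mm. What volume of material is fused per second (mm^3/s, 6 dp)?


Rate = 1360 * 0.077 * 0.057 = 5.96904 mm^3/s


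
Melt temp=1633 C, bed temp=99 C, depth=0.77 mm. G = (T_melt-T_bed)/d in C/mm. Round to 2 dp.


G = (1633-99)/0.77 = 1992.21 C/mm


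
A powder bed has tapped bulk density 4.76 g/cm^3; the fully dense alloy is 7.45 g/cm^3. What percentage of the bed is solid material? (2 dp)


Packing = (4.76/7.45)*100 = 63.89 %


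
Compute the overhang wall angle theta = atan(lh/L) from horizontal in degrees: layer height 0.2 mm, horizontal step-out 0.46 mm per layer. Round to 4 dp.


angle = atan(0.2/0.46) = 23.4986 degrees


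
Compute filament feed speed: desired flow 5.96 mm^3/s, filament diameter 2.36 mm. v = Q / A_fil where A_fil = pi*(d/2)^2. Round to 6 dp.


A = pi*(2.36/2)^2 = 4.374354
v = 5.96 / 4.374354 = 1.362487 mm/s


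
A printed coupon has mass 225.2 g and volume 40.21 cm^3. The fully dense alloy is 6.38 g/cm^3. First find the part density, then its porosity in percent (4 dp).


rho_part = 225.2 / 40.21 = 5.60059687 g/cm^3
Porosity = (1 - 5.60059687/6.38)*100 = 12.2164 %


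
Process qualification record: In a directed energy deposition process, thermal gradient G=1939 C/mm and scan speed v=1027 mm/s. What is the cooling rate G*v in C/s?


CR = 1939 * 1027 = 1991353 C/s


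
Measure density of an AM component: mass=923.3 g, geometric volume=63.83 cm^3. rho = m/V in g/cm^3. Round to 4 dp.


rho = 923.3 / 63.83 = 14.465 g/cm^3


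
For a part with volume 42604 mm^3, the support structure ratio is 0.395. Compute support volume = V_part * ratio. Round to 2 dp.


V_support = 42604 * 0.395 = 16828.58 mm^3


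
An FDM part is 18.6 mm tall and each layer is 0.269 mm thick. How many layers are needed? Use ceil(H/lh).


Layers = ceil(18.6/0.269) = 70


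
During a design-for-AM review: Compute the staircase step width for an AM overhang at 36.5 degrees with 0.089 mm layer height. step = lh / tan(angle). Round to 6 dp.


step = 0.089 / tan(36.5) = 0.120277 mm


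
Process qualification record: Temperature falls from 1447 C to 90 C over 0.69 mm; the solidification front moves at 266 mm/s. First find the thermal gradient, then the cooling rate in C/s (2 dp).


G = (1447-90)/0.69 = 1966.66666667 C/mm
CR = 1966.66666667 * 266 = 523133.33 C/s


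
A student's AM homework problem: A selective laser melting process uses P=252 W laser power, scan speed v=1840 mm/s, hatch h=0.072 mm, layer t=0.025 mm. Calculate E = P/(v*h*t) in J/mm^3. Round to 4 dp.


E = 252 / (1840*0.072*0.025) = 76.087 J/mm^3


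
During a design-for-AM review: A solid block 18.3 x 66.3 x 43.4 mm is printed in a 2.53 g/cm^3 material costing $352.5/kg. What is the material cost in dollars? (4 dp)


V = 18.3 * 66.3 * 43.4 = 52656.786 mm^3 = 52.656786 cm^3
Mass = 52.656786 * 2.53 / 1000 = 0.13322167 kg
Cost = 0.13322167 * 352.5 = 46.9606 $


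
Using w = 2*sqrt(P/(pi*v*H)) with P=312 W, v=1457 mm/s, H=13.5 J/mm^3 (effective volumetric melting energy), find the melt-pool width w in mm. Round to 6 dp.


w = 2*sqrt(312/(pi*1457*13.5)) = 0.142114 mm


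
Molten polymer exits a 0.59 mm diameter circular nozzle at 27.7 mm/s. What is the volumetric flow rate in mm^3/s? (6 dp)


A = pi*(0.59/2)^2 = 0.2733971 mm^2
Q = 0.2733971 * 27.7 = 7.5731 mm^3/s


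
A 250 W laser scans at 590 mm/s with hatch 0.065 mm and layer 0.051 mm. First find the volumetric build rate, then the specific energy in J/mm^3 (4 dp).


Build rate = 590 * 0.065 * 0.051 = 1.95585 mm^3/s
SE = 250 / 1.95585 = 127.8217 J/mm^3


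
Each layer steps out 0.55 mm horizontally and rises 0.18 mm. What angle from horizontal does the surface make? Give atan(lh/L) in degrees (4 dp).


angle = atan(0.18/0.55) = 18.1219 degrees


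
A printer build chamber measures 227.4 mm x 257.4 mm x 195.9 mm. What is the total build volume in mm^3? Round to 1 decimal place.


V = 227.4 * 257.4 * 195.9 = 11466567.7 mm^3


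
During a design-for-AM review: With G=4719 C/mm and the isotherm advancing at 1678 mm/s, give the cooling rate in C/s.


CR = 4719 * 1678 = 7918482 C/s


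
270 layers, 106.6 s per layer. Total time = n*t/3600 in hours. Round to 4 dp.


t = 270 * 106.6 / 3600 = 7.995 hrs


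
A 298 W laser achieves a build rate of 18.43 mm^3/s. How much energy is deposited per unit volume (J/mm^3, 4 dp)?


SE = 298 / 18.43 = 16.1693 J/mm^3


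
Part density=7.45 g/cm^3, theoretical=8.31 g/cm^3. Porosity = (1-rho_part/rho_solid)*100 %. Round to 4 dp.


Porosity = (1-7.45/8.31)*100 = 10.349 %


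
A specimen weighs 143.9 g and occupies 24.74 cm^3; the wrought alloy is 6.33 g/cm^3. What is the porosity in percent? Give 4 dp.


rho_part = 143.9 / 24.74 = 5.81649151 g/cm^3
Porosity = (1 - 5.81649151/6.33)*100 = 8.1123 %


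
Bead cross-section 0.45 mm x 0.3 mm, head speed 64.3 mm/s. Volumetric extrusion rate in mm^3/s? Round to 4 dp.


Rate = 0.45 * 0.3 * 64.3 = 8.6805 mm^3/s


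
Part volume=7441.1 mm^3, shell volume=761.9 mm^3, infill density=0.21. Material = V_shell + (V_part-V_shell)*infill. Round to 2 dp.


V_infill = (7441.1 - 761.9) * 0.21 = 1402.63
V_total = 761.9 + 1402.63 = 2164.53 mm^3


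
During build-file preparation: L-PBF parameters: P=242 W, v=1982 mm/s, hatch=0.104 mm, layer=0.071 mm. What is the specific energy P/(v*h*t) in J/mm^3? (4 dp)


Build rate = 1982 * 0.104 * 0.071 = 14.635088 mm^3/s
SE = 242 / 14.635088 = 16.5356 J/mm^3


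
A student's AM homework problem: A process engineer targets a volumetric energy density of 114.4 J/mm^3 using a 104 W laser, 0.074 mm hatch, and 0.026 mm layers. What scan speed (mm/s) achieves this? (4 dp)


v = 104 / (114.4*0.074*0.026) = 472.5005 mm/s


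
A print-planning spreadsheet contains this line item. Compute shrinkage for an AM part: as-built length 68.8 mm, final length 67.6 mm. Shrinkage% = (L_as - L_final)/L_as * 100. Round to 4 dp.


Shrinkage = ((68.8-67.6)/68.8)*100 = 1.7442 %


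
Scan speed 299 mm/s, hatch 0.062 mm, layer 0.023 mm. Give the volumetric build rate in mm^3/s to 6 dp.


Rate = 299 * 0.062 * 0.023 = 0.426374 mm^3/s


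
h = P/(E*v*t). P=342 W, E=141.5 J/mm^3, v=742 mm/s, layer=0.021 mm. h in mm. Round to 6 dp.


h = 342 / (141.5*742*0.021) = 0.155112 mm


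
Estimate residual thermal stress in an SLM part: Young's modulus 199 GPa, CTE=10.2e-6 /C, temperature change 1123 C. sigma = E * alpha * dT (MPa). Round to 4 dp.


sigma = 199*1000 * 10.2e-6 * 1123 = 2279.4654 MPa


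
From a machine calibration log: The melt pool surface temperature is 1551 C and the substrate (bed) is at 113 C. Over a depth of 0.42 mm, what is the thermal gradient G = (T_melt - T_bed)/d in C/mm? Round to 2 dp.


G = (1551-113)/0.42 = 3423.81 C/mm


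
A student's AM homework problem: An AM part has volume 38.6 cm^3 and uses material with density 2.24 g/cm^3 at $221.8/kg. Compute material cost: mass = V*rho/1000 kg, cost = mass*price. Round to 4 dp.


Mass = 38.6*2.24/1000 = 0.086464 kg
Cost = 0.086464 * 221.8 = 19.1777 $


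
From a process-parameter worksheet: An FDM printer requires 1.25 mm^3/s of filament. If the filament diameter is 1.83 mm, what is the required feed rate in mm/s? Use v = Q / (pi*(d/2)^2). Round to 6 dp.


A = pi*(1.83/2)^2 = 2.63022
v = 1.25 / 2.63022 = 0.475245 mm/s


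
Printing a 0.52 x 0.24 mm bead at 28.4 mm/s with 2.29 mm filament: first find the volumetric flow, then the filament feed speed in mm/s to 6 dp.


Q = 0.52 * 0.24 * 28.4 = 3.54432 mm^3/s
A_fil = pi*(2.29/2)^2 = 4.11870651 mm^2
v_feed = 3.54432 / 4.11870651 = 0.860542 mm/s


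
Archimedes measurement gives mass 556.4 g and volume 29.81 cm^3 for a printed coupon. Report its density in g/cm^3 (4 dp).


rho = 556.4 / 29.81 = 18.6649 g/cm^3


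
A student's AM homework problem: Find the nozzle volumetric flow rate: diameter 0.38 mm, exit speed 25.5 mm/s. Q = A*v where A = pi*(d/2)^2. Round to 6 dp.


A = pi*(0.38/2)^2 = 0.11341149 mm^2
Q = 0.11341149 * 25.5 = 2.891993 mm^3/s


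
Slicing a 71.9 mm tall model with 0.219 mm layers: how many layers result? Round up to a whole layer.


Layers = ceil(71.9/0.219) = 329


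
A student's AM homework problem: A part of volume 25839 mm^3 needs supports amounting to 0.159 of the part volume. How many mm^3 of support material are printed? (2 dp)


V_support = 25839 * 0.159 = 4108.4 mm^3


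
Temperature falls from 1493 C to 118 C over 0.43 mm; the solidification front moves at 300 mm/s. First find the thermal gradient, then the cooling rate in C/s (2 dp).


G = (1493-118)/0.43 = 3197.6744186 C/mm
CR = 3197.6744186 * 300 = 959302.33 C/s


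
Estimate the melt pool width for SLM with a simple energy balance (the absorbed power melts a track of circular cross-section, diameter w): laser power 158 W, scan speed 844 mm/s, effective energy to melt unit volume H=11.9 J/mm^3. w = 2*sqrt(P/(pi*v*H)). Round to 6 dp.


w = 2*sqrt(158/(pi*844*11.9)) = 0.141527 mm


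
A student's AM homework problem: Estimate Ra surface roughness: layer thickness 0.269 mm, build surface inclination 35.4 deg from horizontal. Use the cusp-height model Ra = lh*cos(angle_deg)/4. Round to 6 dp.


Ra = 0.269 * cos(35.4) / 4 = 0.054817 mm


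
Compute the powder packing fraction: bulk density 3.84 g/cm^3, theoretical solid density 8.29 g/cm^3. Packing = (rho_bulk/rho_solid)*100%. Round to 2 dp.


Packing = (3.84/8.29)*100 = 46.32 %


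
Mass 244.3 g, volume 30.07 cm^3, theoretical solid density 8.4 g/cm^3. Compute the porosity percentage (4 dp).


rho_part = 244.3 / 30.07 = 8.12437645 g/cm^3
Porosity = (1 - 8.12437645/8.4)*100 = 3.2812 %


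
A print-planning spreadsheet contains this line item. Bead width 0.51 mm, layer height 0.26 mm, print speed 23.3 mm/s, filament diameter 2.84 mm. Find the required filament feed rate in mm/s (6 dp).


Q = 0.51 * 0.26 * 23.3 = 3.08958 mm^3/s
A_fil = pi*(2.84/2)^2 = 6.33470743 mm^2
v_feed = 3.08958 / 6.33470743 = 0.487723 mm/s


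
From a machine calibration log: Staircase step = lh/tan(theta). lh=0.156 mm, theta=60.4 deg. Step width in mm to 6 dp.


step = 0.156 / tan(60.4) = 0.08862 mm


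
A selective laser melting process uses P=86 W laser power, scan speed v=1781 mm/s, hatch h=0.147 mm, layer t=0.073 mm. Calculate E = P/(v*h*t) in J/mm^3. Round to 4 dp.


E = 86 / (1781*0.147*0.073) = 4.4998 J/mm^3


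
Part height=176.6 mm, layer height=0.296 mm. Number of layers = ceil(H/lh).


Layers = ceil(176.6/0.296) = 597


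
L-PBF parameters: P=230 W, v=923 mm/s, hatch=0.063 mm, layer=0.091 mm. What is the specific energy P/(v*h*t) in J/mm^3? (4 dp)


Build rate = 923 * 0.063 * 0.091 = 5.291559 mm^3/s
SE = 230 / 5.291559 = 43.4655 J/mm^3


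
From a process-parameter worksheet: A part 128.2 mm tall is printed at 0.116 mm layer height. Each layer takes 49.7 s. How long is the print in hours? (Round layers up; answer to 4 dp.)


Layers = ceil(128.2/0.116) = 1106
t = 1106 * 49.7 / 3600 = 15.2689 hrs


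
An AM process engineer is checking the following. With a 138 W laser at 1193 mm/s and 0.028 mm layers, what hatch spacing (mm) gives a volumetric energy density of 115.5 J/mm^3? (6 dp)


h = 138 / (115.5*1193*0.028) = 0.035768 mm


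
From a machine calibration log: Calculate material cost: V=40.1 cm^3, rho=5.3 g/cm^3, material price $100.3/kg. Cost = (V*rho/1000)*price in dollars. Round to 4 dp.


Mass = 40.1*5.3/1000 = 0.21253 kg
Cost = 0.21253 * 100.3 = 21.3168 $


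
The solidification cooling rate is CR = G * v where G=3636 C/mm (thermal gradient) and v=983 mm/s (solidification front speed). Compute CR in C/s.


CR = 3636 * 983 = 3574188 C/s


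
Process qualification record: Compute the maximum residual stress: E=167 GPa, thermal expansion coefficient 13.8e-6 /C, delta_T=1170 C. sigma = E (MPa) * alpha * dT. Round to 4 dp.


sigma = 167*1000 * 13.8e-6 * 1170 = 2696.382 MPa


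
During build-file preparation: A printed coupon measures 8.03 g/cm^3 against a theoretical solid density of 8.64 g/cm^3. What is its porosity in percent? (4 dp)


Porosity = (1-8.03/8.64)*100 = 7.0602 %


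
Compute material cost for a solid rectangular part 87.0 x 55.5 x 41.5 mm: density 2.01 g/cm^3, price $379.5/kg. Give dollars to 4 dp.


V = 87.0 * 55.5 * 41.5 = 200382.75 mm^3 = 200.38275 cm^3
Mass = 200.38275 * 2.01 / 1000 = 0.40276933 kg
Cost = 0.40276933 * 379.5 = 152.851 $


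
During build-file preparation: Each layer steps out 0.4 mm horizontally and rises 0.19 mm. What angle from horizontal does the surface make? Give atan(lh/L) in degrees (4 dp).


angle = atan(0.19/0.4) = 25.4077 degrees


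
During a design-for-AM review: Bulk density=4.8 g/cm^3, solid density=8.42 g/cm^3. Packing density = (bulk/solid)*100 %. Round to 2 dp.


Packing = (4.8/8.42)*100 = 57.01 %


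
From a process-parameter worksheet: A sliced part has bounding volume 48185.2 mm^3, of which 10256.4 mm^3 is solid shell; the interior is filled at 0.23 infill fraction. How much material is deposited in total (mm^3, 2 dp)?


V_infill = (48185.2 - 10256.4) * 0.23 = 8723.62
V_total = 10256.4 + 8723.62 = 18980.02 mm^3


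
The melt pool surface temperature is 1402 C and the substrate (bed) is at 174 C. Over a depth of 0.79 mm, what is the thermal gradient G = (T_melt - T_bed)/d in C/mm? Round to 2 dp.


G = (1402-174)/0.79 = 1554.43 C/mm


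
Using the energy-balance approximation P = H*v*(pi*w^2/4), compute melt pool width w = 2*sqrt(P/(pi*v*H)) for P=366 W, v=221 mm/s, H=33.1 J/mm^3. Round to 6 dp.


w = 2*sqrt(366/(pi*221*33.1)) = 0.252398 mm


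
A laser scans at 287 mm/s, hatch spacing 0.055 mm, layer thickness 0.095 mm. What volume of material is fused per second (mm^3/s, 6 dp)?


Rate = 287 * 0.055 * 0.095 = 1.499575 mm^3/s


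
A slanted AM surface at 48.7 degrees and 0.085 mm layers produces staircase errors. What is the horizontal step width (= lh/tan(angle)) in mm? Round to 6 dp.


step = 0.085 / tan(48.7) = 0.074674 mm


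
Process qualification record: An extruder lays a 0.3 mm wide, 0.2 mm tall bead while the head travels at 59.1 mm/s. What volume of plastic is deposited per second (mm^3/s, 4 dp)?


Rate = 0.3 * 0.2 * 59.1 = 3.546 mm^3/s


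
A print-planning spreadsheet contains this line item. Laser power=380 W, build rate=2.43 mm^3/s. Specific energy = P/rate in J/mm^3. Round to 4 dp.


SE = 380 / 2.43 = 156.3786 J/mm^3


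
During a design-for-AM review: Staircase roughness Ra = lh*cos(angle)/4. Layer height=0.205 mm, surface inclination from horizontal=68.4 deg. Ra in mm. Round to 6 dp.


Ra = 0.205 * cos(68.4) / 4 = 0.018866 mm


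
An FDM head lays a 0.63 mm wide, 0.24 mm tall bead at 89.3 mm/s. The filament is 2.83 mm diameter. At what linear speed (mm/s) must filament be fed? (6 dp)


Q = 0.63 * 0.24 * 89.3 = 13.50216 mm^3/s
A_fil = pi*(2.83/2)^2 = 6.29017535 mm^2
v_feed = 13.50216 / 6.29017535 = 2.146547 mm/s


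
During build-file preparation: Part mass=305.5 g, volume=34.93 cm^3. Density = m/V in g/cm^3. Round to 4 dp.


rho = 305.5 / 34.93 = 8.7461 g/cm^3


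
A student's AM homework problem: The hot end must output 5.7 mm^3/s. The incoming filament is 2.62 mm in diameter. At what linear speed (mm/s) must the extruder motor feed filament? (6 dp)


A = pi*(2.62/2)^2 = 5.391287
v = 5.7 / 5.391287 = 1.057261 mm/s


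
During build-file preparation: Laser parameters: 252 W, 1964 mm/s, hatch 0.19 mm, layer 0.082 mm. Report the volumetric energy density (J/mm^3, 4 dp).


E = 252 / (1964*0.19*0.082) = 8.2355 J/mm^3


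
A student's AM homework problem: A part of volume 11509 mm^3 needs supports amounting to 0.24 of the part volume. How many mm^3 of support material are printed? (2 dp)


V_support = 11509 * 0.24 = 2762.16 mm^3


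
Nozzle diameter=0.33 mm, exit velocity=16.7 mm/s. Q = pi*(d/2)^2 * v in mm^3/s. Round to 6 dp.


A = pi*(0.33/2)^2 = 0.08552986 mm^2
Q = 0.08552986 * 16.7 = 1.428349 mm^3/s


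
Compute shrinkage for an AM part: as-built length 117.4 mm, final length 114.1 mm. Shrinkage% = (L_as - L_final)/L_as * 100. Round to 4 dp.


Shrinkage = ((117.4-114.1)/117.4)*100 = 2.8109 %


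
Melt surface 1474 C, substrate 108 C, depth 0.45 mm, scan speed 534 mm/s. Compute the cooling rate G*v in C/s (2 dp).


G = (1474-108)/0.45 = 3035.55555556 C/mm
CR = 3035.55555556 * 534 = 1620986.67 C/s


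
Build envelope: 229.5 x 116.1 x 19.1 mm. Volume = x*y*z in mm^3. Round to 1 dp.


V = 229.5 * 116.1 * 19.1 = 508918.5 mm^3


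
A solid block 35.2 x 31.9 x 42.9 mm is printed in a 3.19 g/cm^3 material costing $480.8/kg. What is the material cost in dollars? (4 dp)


V = 35.2 * 31.9 * 42.9 = 48171.552 mm^3 = 48.171552 cm^3
Mass = 48.171552 * 3.19 / 1000 = 0.15366725 kg
Cost = 0.15366725 * 480.8 = 73.8832 $


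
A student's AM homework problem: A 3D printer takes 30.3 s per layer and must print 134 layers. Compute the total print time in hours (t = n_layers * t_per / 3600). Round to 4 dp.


t = 134 * 30.3 / 3600 = 1.1278 hrs


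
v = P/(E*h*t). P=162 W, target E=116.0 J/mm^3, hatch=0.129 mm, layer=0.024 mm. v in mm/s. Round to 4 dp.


v = 162 / (116.0*0.129*0.024) = 451.0826 mm/s


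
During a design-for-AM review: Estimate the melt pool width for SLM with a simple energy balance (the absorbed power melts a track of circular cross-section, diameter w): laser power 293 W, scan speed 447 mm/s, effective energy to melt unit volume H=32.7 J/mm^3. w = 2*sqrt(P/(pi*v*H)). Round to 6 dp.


w = 2*sqrt(293/(pi*447*32.7)) = 0.159757 mm


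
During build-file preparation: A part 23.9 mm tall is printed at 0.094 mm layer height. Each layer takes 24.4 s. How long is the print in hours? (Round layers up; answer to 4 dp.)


Layers = ceil(23.9/0.094) = 255
t = 255 * 24.4 / 3600 = 1.7283 hrs


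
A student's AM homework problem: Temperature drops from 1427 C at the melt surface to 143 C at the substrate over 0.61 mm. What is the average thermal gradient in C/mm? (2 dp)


G = (1427-143)/0.61 = 2104.92 C/mm


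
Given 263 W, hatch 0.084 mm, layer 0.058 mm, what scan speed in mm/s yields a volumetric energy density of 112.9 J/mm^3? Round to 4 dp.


v = 263 / (112.9*0.084*0.058) = 478.1394 mm/s


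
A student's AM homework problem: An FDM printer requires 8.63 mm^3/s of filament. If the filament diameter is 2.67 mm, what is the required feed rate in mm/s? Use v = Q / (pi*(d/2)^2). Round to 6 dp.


A = pi*(2.67/2)^2 = 5.599025
v = 8.63 / 5.599025 = 1.54134 mm/s


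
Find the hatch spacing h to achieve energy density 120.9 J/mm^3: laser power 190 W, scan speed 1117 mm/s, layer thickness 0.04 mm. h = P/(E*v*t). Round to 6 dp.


h = 190 / (120.9*1117*0.04) = 0.035173 mm


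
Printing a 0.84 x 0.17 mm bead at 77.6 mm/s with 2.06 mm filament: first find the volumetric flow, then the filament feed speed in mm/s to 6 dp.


Q = 0.84 * 0.17 * 77.6 = 11.08128 mm^3/s
A_fil = pi*(2.06/2)^2 = 3.33291565 mm^2
v_feed = 11.08128 / 3.33291565 = 3.324801 mm/s


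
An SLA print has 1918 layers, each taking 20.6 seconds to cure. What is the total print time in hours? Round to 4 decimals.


t = 1918 * 20.6 / 3600 = 10.9752 hrs


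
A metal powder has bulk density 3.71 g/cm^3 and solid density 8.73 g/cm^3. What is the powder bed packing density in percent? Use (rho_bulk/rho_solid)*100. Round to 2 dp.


Packing = (3.71/8.73)*100 = 42.5 %


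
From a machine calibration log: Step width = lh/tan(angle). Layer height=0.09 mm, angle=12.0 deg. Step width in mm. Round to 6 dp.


step = 0.09 / tan(12.0) = 0.423417 mm


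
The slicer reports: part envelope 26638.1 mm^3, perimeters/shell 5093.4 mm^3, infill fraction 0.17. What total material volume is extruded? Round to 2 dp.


V_infill = (26638.1 - 5093.4) * 0.17 = 3662.6
V_total = 5093.4 + 3662.6 = 8756.0 mm^3


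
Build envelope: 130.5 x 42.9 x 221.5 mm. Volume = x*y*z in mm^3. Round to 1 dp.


V = 130.5 * 42.9 * 221.5 = 1240056.7 mm^3


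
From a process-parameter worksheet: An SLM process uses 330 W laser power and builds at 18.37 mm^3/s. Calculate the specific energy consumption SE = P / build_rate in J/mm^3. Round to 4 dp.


SE = 330 / 18.37 = 17.9641 J/mm^3


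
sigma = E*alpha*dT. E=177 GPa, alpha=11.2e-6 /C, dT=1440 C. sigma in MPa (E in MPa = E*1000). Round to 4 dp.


sigma = 177*1000 * 11.2e-6 * 1440 = 2854.656 MPa


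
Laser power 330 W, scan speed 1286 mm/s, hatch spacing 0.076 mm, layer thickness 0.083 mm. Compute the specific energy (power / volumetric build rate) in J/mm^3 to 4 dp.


Build rate = 1286 * 0.076 * 0.083 = 8.112088 mm^3/s
SE = 330 / 8.112088 = 40.68 J/mm^3


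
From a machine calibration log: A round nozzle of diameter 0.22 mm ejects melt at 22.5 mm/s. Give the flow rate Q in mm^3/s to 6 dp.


A = pi*(0.22/2)^2 = 0.03801327 mm^2
Q = 0.03801327 * 22.5 = 0.855299 mm^3/s


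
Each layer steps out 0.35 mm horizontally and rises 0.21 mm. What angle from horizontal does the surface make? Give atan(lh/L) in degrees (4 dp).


angle = atan(0.21/0.35) = 30.9638 degrees


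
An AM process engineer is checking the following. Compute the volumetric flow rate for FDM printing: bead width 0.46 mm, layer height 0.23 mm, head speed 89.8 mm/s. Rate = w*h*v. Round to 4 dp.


Rate = 0.46 * 0.23 * 89.8 = 9.5008 mm^3/s


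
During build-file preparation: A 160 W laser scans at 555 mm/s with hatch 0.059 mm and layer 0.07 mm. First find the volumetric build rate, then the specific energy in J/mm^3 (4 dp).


Build rate = 555 * 0.059 * 0.07 = 2.29215 mm^3/s
SE = 160 / 2.29215 = 69.8035 J/mm^3


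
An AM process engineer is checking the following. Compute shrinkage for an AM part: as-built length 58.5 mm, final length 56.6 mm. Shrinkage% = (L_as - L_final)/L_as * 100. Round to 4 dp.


Shrinkage = ((58.5-56.6)/58.5)*100 = 3.2479 %


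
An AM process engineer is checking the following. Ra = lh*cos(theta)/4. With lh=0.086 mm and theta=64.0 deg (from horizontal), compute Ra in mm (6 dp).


Ra = 0.086 * cos(64.0) / 4 = 0.009425 mm


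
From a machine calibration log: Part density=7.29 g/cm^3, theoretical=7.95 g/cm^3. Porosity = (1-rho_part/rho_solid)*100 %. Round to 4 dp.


Porosity = (1-7.29/7.95)*100 = 8.3019 %


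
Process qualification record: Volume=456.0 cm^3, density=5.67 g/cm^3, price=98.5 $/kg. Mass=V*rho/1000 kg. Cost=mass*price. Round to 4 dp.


Mass = 456.0*5.67/1000 = 2.58552 kg
Cost = 2.58552 * 98.5 = 254.6737 $


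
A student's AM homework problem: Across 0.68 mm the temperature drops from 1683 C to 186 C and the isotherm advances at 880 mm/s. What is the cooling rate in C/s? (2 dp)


G = (1683-186)/0.68 = 2201.47058824 C/mm
CR = 2201.47058824 * 880 = 1937294.12 C/s


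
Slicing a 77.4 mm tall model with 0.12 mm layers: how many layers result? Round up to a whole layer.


Layers = ceil(77.4/0.12) = 645


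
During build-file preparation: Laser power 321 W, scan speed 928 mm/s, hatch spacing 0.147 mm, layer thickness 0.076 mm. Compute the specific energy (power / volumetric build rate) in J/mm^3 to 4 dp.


Build rate = 928 * 0.147 * 0.076 = 10.367616 mm^3/s
SE = 321 / 10.367616 = 30.9618 J/mm^3


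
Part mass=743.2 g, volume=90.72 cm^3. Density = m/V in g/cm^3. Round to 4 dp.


rho = 743.2 / 90.72 = 8.1922 g/cm^3


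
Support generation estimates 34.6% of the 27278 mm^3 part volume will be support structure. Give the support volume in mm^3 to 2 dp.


V_support = 27278 * 0.346 = 9438.19 mm^3


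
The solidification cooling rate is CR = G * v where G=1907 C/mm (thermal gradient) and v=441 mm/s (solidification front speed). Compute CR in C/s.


CR = 1907 * 441 = 840987 C/s


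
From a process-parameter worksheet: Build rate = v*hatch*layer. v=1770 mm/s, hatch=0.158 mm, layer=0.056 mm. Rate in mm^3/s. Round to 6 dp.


Rate = 1770 * 0.158 * 0.056 = 15.66096 mm^3/s


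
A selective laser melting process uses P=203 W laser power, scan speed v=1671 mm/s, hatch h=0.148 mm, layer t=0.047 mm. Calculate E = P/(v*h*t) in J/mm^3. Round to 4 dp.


E = 203 / (1671*0.148*0.047) = 17.4647 J/mm^3


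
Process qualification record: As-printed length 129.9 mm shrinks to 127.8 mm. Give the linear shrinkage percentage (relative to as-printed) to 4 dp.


Shrinkage = ((129.9-127.8)/129.9)*100 = 1.6166 %


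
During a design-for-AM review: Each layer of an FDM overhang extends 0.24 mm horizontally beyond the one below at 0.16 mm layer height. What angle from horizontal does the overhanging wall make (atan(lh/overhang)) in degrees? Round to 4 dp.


angle = atan(0.16/0.24) = 33.6901 degrees


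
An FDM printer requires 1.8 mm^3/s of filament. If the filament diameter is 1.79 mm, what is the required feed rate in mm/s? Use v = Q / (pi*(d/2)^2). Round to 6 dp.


A = pi*(1.79/2)^2 = 2.516494
v = 1.8 / 2.516494 = 0.715281 mm/s


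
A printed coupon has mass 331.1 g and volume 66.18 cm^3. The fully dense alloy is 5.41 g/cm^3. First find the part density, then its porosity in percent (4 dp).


rho_part = 331.1 / 66.18 = 5.00302206 g/cm^3
Porosity = (1 - 5.00302206/5.41)*100 = 7.5227 %


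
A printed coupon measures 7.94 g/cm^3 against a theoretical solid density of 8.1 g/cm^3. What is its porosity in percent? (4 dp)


Porosity = (1-7.94/8.1)*100 = 1.9753 %
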